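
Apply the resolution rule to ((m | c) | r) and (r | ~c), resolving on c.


The clauses contain complementary literals c and ~c.
Resolution eliminates this pair and disjoins the remaining literals (merging duplicates).

(r | m)


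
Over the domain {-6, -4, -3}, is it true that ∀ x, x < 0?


Evaluate the predicate on each element: -6:T, -4:T, -3:T.
Every element satisfies the predicate.

T


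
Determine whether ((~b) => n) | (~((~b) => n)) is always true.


Build the truth table over {b, n}:
b | n | φ
---------
False | False | True
True | False | True
False | True | True
True | True | True
Every row evaluates to true.

Yes, it is a tautology.


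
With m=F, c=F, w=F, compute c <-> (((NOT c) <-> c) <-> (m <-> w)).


Substitute m=F, c=F, w=F:
NOT c = T
(NOT c) <-> c = T <-> F = F
m <-> w = F <-> F = T
((NOT c) <-> c) <-> (m <-> w) = F <-> T = F
c <-> (((NOT c) <-> c) <-> (m <-> w)) = F <-> F = T

T


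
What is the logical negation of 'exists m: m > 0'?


¬(forall x: φ) = exists x: ¬φ, and ¬(exists x: φ) = forall x: ¬φ.
Apply to the existential statement.

forall m: ~(m > 0)


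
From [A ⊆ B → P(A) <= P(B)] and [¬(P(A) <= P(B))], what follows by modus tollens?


Modus tollens: from (P → Q) and ¬Q, infer ¬P.
Q = 'P(A) <= P(B)' is denied; since P → Q, P must also fail.

Not (A ⊆ B).


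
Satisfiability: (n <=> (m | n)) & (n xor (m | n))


Check all 4 assignments over {m, n}:
m | n | φ
---------
False | False | False
True | False | False
False | True | False
True | True | False
No assignment makes the formula true.

Unsatisfiable.


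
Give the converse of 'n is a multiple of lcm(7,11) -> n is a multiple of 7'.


The converse of (P → Q) is (Q → P). It is not in general equivalent to the original.
Here P = 'n is a multiple of lcm(7,11)' and Q = 'n is a multiple of 7'.

If n is a multiple of 7, then n is a multiple of lcm(7,11).


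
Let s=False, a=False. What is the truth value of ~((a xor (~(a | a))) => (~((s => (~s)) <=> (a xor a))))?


Substitute s=False, a=False:
a | a = False | False = False
~(a | a) = True
a xor (~(a | a)) = False xor True = True
~s = True
s => (~s) = False => True = True
a xor a = False xor False = False
(s => (~s)) <=> (a xor a) = True <=> False = False
~((s => (~s)) <=> (a xor a)) = True
(a xor (~(a | a))) => (~((s => (~s)) <=> (a xor a))) = True => True = True
~((a xor (~(a | a))) => (~((s => (~s)) <=> (a xor a)))) = False

False


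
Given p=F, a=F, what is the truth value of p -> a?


Implication is false only when antecedent is true and consequent is false.
Substitute: p=F, a=F.
F -> F evaluates to T.

T


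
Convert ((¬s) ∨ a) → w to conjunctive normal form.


Step 1: Rewrite as ¬((¬s) ∨ a) ∨ w = (¬(¬s) ∧ ¬a) ∨ w.
Step 2: Distribute ∨ over ∧.
Step 3: Eliminate any double negations (¬¬X = X).

(s ∨ w) ∧ ((¬a) ∨ w)


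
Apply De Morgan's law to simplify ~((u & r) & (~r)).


De Morgan: the negation of a conjunction is the disjunction of the negations.
Distribute ~ across &, flipping it to |, and negate each literal.

((~u) | (~r)) | r


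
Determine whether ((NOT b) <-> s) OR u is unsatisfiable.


Truth table over {b, s, u}:
b | s | u | φ
-------------
F | F | F | F
T | F | F | T
F | T | F | T
T | T | F | F
F | F | T | T
T | F | T | T
F | T | T | T
T | T | T | T
Satisfying assignment at row 2: b=T, s=F, u=F gives T.

No, it is not a contradiction.


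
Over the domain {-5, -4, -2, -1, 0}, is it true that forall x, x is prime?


Evaluate the predicate on each element: -5:False, -4:False, -2:False, -1:False, 0:False.
Counterexample x = -5 fails the predicate.

False


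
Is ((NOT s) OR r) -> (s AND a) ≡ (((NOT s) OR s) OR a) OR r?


Compare truth tables:
a | r | s | φ | ψ
-----------------
F | F | F | F | T
T | F | F | F | T
F | T | F | F | T
T | T | F | F | T
F | F | T | T | T
T | F | T | T | T
F | T | T | F | T
T | T | T | T | T
They differ at row 1 (a=F, r=F, s=F): φ=F but ψ=T.

No, they are not logically equivalent.


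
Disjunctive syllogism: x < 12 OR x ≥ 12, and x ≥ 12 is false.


Disjunctive syllogism: from (P ∨ Q) and ¬P, infer Q.
One disjunct, 'x ≥ 12', is ruled out; the other must hold.

x < 12


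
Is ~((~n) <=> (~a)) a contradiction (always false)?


Truth table over {a, n}:
a | n | φ
---------
False | False | False
True | False | True
False | True | True
True | True | False
Satisfying assignment at row 2: a=True, n=False gives True.

No, it is not a contradiction.


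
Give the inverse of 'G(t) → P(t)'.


The inverse of (P → Q) is (¬P → ¬Q). It is equivalent to the converse, not to the original.
Here P = 'G(t)' and Q = 'P(t)'.

If not (G(t)), then not (P(t)).


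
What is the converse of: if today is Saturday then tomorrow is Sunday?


The converse of (P → Q) is (Q → P). It is not in general equivalent to the original.
Here P = 'today is Saturday' and Q = 'tomorrow is Sunday'.

If tomorrow is Sunday, then today is Saturday.


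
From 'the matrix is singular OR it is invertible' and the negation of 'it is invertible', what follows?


Disjunctive syllogism: from (P ∨ Q) and ¬P, infer Q.
One disjunct, 'it is invertible', is ruled out; the other must hold.

the matrix is singular


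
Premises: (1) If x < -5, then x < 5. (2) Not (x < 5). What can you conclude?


Modus tollens: from (P → Q) and ¬Q, infer ¬P.
Q = 'x < 5' is denied; since P → Q, P must also fail.

Not (x < -5).


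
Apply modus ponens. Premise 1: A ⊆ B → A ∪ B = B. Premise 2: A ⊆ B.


Modus ponens: from (P → Q) and P, infer Q.
P = 'A ⊆ B' is asserted, and P → Q holds, so Q follows.

A ∪ B = B.


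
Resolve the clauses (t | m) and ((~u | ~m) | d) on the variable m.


The clauses contain complementary literals m and ~m.
Resolution eliminates this pair and disjoins the remaining literals (merging duplicates).

((t | ~u) | d)


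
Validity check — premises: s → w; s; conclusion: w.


This matches the form of modus ponens: the conclusion follows in every model of the premises.

Valid.


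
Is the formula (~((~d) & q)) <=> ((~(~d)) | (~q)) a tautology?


Build the truth table over {d, q}:
d | q | φ
---------
False | False | True
True | False | True
False | True | True
True | True | True
Every row evaluates to true.

Yes, it is a tautology.


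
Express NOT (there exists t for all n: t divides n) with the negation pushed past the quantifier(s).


Negation flips each quantifier (∀↔∃) and negates the inner predicate.
¬(there exists t for all n: φ) = for all t there exists n: ¬φ.

for all t there exists n: NOT(t divides n)


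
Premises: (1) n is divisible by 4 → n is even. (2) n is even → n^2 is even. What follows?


Hypothetical syllogism: from (P → Q) and (Q → R), infer (P → R).
Chain the two implications through the shared middle term 'n is even'.

n is divisible by 4 → n^2 is even


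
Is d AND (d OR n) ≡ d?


Compare truth tables:
d | n | φ | ψ
-------------
F | F | F | F
T | F | T | T
F | T | F | F
T | T | T | T
The columns φ and ψ agree on every row.

Yes, they are logically equivalent.


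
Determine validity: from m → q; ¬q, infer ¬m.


This matches the form of modus tollens: the conclusion follows in every model of the premises.

Valid.


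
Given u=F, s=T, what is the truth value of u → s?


Implication is false only when antecedent is true and consequent is false.
Substitute: u=F, s=T.
F → T evaluates to T.

T


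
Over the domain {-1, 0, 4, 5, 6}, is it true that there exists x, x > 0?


Evaluate the predicate on each element: -1:F, 0:F, 4:T, 5:T, 6:T.
Witness x = 4 satisfies the predicate.

T


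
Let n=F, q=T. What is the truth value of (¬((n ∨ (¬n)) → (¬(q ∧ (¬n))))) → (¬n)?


Substitute n=F, q=T:
¬n = T
n ∨ (¬n) = F ∨ T = T
¬n = T
q ∧ (¬n) = T ∧ T = T
¬(q ∧ (¬n)) = F
(n ∨ (¬n)) → (¬(q ∧ (¬n))) = T → F = F
¬((n ∨ (¬n)) → (¬(q ∧ (¬n)))) = T
¬n = T
(¬((n ∨ (¬n)) → (¬(q ∧ (¬n))))) → (¬n) = T → T = T

T


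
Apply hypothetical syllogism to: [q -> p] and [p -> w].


Hypothetical syllogism: from (P → Q) and (Q → R), infer (P → R).
Chain the two implications through the shared middle term 'p'.

q -> w


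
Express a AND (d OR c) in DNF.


Step 1: Distribute ∧ over ∨: a ∧ (d ∨ c) = (a ∧ d) ∨ (a ∧ c).

(a AND d) OR (a AND c)


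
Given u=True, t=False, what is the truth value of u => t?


Implication is false only when antecedent is true and consequent is false.
Substitute: u=True, t=False.
True => False evaluates to False.

False


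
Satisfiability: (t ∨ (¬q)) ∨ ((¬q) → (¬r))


Search for a satisfying assignment over {q, r, t}.
Try q=F, r=F, t=F: the formula evaluates to T.
A satisfying assignment exists.

Satisfiable.


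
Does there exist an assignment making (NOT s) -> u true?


Search for a satisfying assignment over {s, u}.
Try s=T, u=F: the formula evaluates to T.
A satisfying assignment exists.

Satisfiable.


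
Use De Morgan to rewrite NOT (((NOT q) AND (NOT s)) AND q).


De Morgan: the negation of a conjunction is the disjunction of the negations.
Distribute NOT across AND, flipping it to OR, and negate each literal.

(q OR s) OR (NOT q)


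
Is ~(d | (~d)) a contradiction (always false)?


Truth table over {d}:
d | φ
-----
False | False
True | False
Every row is false.

Yes, it is a contradiction.


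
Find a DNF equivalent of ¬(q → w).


Step 1: Rewrite implication then negate: ¬(¬q ∨ w) = q ∧ ¬w.

q ∧ (¬w)


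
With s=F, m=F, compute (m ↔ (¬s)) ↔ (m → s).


Substitute s=F, m=F:
¬s = T
m ↔ (¬s) = F ↔ T = F
m → s = F → F = T
(m ↔ (¬s)) ↔ (m → s) = F ↔ T = F

F


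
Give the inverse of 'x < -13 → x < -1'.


The inverse of (P → Q) is (¬P → ¬Q). It is equivalent to the converse, not to the original.
Here P = 'x < -13' and Q = 'x < -1'.

If not (x < -13), then not (x < -1).


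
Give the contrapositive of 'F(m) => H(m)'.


The contrapositive of (P → Q) is (¬Q → ¬P); it is logically equivalent to the original.
Here P = 'F(m)' and Q = 'H(m)'.

If not (H(m)), then not (F(m)).


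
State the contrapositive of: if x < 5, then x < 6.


The contrapositive of (P → Q) is (¬Q → ¬P); it is logically equivalent to the original.
Here P = 'x < 5' and Q = 'x < 6'.

If not (x < 6), then not (x < 5).


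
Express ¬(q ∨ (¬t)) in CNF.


Step 1: Apply De Morgan: ¬(q ∨ (¬t)) = ¬q ∧ ¬(¬t).
Step 2: Eliminate any double negations (¬¬X = X).

(¬q) ∧ t


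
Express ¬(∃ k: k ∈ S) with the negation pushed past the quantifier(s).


¬(∀ x: φ) = ∃ x: ¬φ, and ¬(∃ x: φ) = ∀ x: ¬φ.
Apply to the existential statement.

∀ k: ¬(k ∈ S)


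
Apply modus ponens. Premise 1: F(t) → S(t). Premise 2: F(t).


Modus ponens: from (P → Q) and P, infer Q.
P = 'F(t)' is asserted, and P → Q holds, so Q follows.

S(t).


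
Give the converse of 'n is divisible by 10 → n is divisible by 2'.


The converse of (P → Q) is (Q → P). It is not in general equivalent to the original.
Here P = 'n is divisible by 10' and Q = 'n is divisible by 2'.

If n is divisible by 2, then n is divisible by 10.


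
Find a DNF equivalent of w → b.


Step 1: Rewrite w → b as ¬w ∨ b.

(¬w) ∨ b


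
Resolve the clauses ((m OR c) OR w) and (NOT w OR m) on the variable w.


The clauses contain complementary literals w and NOTw.
Resolution eliminates this pair and disjoins the remaining literals (merging duplicates).

(c OR m)


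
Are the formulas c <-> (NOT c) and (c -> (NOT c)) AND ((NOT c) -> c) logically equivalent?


Compare truth tables:
c | φ | ψ
---------
F | F | F
T | F | F
The columns φ and ψ agree on every row.

Yes, they are logically equivalent.


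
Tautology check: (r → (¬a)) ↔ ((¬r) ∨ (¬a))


Build the truth table over {a, r}:
a | r | φ
---------
F | F | T
T | F | T
F | T | T
T | T | T
Every row evaluates to true.

Yes, it is a tautology.


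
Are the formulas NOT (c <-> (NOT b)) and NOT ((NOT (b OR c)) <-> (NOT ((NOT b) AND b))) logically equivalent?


Compare truth tables:
b | c | φ | ψ
-------------
F | F | T | F
T | F | F | T
F | T | F | T
T | T | T | T
They differ at row 1 (b=F, c=F): φ=T but ψ=F.

No, they are not logically equivalent.


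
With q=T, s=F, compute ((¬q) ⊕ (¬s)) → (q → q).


Substitute q=T, s=F:
¬q = F
¬s = T
(¬q) ⊕ (¬s) = F ⊕ T = T
q → q = T → T = T
((¬q) ⊕ (¬s)) → (q → q) = T → T = T

T


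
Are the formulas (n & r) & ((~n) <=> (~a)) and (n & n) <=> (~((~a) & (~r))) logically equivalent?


Compare truth tables:
a | n | r | φ | ψ
-----------------
False | False | False | False | True
True | False | False | False | False
False | True | False | False | False
True | True | False | False | True
False | False | True | False | False
True | False | True | False | False
False | True | True | False | True
True | True | True | True | True
They differ at row 1 (a=False, n=False, r=False): φ=False but ψ=True.

No, they are not logically equivalent.


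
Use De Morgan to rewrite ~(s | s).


De Morgan: the negation of a disjunction is the conjunction of the negations.
Distribute ~ across |, flipping it to &, and negate each literal.

(~s) & (~s)


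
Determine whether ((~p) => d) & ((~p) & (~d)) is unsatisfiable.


Truth table over {d, p}:
d | p | φ
---------
False | False | False
True | False | False
False | True | False
True | True | False
Every row is false.

Yes, it is a contradiction.


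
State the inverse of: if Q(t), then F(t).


The inverse of (P → Q) is (¬P → ¬Q). It is equivalent to the converse, not to the original.
Here P = 'Q(t)' and Q = 'F(t)'.

If not (Q(t)), then not (F(t)).


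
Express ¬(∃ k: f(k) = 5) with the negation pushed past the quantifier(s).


¬(∀ x: φ) = ∃ x: ¬φ, and ¬(∃ x: φ) = ∀ x: ¬φ.
Apply to the existential statement.

∀ k: ¬(f(k) = 5)


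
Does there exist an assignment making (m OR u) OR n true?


Search for a satisfying assignment over {m, n, u}.
Try m=T, n=F, u=F: the formula evaluates to T.
A satisfying assignment exists.

Satisfiable.


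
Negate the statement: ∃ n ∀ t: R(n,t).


Negation flips each quantifier (∀↔∃) and negates the inner predicate.
¬(∃ n ∀ t: φ) = ∀ n ∃ t: ¬φ.

∀ n ∃ t: ¬(R(n,t))


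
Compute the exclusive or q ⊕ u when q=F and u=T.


Exclusive or is true when exactly one operand is true.
Substitute: q=F, u=T.
F ⊕ T evaluates to T.

T


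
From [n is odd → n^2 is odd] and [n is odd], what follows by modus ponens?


Modus ponens: from (P → Q) and P, infer Q.
P = 'n is odd' is asserted, and P → Q holds, so Q follows.

n^2 is odd.


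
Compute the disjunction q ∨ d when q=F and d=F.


Disjunction is false only when both operands are false.
Substitute: q=F, d=F.
F ∨ F evaluates to F.

F


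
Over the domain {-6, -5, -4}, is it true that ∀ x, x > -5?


Evaluate the predicate on each element: -6:F, -5:F, -4:T.
Counterexample x = -6 fails the predicate.

F


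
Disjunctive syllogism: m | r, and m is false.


Disjunctive syllogism: from (P ∨ Q) and ¬P, infer Q.
One disjunct, 'm', is ruled out; the other must hold.

r


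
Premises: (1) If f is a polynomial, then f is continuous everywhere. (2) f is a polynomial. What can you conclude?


Modus ponens: from (P → Q) and P, infer Q.
P = 'f is a polynomial' is asserted, and P → Q holds, so Q follows.

f is continuous everywhere.


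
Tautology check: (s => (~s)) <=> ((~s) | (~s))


Build the truth table over {s}:
s | φ
-----
False | True
True | True
Every row evaluates to true.

Yes, it is a tautology.


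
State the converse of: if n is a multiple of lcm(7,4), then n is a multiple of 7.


The converse of (P → Q) is (Q → P). It is not in general equivalent to the original.
Here P = 'n is a multiple of lcm(7,4)' and Q = 'n is a multiple of 7'.

If n is a multiple of 7, then n is a multiple of lcm(7,4).


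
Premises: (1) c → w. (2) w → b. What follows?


Hypothetical syllogism: from (P → Q) and (Q → R), infer (P → R).
Chain the two implications through the shared middle term 'w'.

c → b


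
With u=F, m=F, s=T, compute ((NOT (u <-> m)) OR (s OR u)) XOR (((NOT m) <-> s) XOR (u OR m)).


Substitute u=F, m=F, s=T:
u <-> m = F <-> F = T
NOT (u <-> m) = F
s OR u = T OR F = T
(NOT (u <-> m)) OR (s OR u) = F OR T = T
NOT m = T
(NOT m) <-> s = T <-> T = T
u OR m = F OR F = F
((NOT m) <-> s) XOR (u OR m) = T XOR F = T
((NOT (u <-> m)) OR (s OR u)) XOR (((NOT m) <-> s) XOR (u OR m)) = T XOR T = F

F


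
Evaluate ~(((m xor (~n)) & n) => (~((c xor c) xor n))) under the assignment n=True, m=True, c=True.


Substitute n=True, m=True, c=True:
~n = False
m xor (~n) = True xor False = True
(m xor (~n)) & n = True & True = True
c xor c = True xor True = False
(c xor c) xor n = False xor True = True
~((c xor c) xor n) = False
((m xor (~n)) & n) => (~((c xor c) xor n)) = True => False = False
~(((m xor (~n)) & n) => (~((c xor c) xor n))) = True

True


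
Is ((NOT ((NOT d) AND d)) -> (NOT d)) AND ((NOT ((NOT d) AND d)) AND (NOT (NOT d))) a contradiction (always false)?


Truth table over {d}:
d | φ
-----
F | F
T | F
Every row is false.

Yes, it is a contradiction.


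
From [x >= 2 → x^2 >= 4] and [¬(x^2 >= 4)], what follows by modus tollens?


Modus tollens: from (P → Q) and ¬Q, infer ¬P.
Q = 'x^2 >= 4' is denied; since P → Q, P must also fail.

Not (x >= 2).


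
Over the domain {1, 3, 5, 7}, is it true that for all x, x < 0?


Evaluate the predicate on each element: 1:F, 3:F, 5:F, 7:F.
Counterexample x = 1 fails the predicate.

F


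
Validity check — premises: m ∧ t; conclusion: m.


This matches the form of conjunction elimination: the conclusion follows in every model of the premises.

Valid.


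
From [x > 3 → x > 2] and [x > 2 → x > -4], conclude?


Hypothetical syllogism: from (P → Q) and (Q → R), infer (P → R).
Chain the two implications through the shared middle term 'x > 2'.

x > 3 → x > -4


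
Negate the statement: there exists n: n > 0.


¬(for all x: φ) = there exists x: ¬φ, and ¬(there exists x: φ) = for all x: ¬φ.
Apply to the existential statement.

for all n: NOT(n > 0)


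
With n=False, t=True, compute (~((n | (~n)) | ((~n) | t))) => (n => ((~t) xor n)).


Substitute n=False, t=True:
~n = True
n | (~n) = False | True = True
~n = True
(~n) | t = True | True = True
(n | (~n)) | ((~n) | t) = True | True = True
~((n | (~n)) | ((~n) | t)) = False
~t = False
(~t) xor n = False xor False = False
n => ((~t) xor n) = False => False = True
(~((n | (~n)) | ((~n) | t))) => (n => ((~t) xor n)) = False => True = True

True


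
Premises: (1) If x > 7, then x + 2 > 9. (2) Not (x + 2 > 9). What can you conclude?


Modus tollens: from (P → Q) and ¬Q, infer ¬P.
Q = 'x + 2 > 9' is denied; since P → Q, P must also fail.

Not (x > 7).


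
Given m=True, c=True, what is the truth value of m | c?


Disjunction is false only when both operands are false.
Substitute: m=True, c=True.
True | True evaluates to True.

True


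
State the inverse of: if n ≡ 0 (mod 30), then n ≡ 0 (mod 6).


The inverse of (P → Q) is (¬P → ¬Q). It is equivalent to the converse, not to the original.
Here P = 'n ≡ 0 (mod 30)' and Q = 'n ≡ 0 (mod 6)'.

If not (n ≡ 0 (mod 30)), then not (n ≡ 0 (mod 6)).


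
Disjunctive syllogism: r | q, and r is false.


Disjunctive syllogism: from (P ∨ Q) and ¬P, infer Q.
One disjunct, 'r', is ruled out; the other must hold.

q


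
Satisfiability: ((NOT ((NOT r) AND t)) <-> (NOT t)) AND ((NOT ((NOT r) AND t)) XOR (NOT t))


Check all 4 assignments over {r, t}:
r | t | φ
---------
F | F | F
T | F | F
F | T | F
T | T | F
No assignment makes the formula true.

Unsatisfiable.


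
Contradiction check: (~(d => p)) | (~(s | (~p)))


Truth table over {d, p, s}:
d | p | s | φ
-------------
False | False | False | False
True | False | False | True
False | True | False | True
True | True | False | True
False | False | True | False
True | False | True | True
False | True | True | False
True | True | True | False
Satisfying assignment at row 2: d=True, p=False, s=False gives True.

No, it is not a contradiction.


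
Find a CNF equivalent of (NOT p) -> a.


Step 1: Rewrite (¬p) → a as ¬(¬p) ∨ a.
Step 2: Eliminate any double negations (¬¬X = X).

p OR a


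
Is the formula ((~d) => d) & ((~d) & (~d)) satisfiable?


Check all 2 assignments over {d}:
d | φ
-----
False | False
True | False
No assignment makes the formula true.

Unsatisfiable.


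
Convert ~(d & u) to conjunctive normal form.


Step 1: Apply De Morgan: ¬(d ∧ u) = ¬d ∨ ¬u.

(~d) | (~u)


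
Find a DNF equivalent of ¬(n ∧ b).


Step 1: Apply De Morgan: ¬(n ∧ b) = ¬n ∨ ¬b.

(¬n) ∨ (¬b)


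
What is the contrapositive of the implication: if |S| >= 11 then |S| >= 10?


The contrapositive of (P → Q) is (¬Q → ¬P); it is logically equivalent to the original.
Here P = '|S| >= 11' and Q = '|S| >= 10'.

If not (|S| >= 10), then not (|S| >= 11).


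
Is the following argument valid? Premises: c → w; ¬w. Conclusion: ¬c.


This matches the form of modus tollens: the conclusion follows in every model of the premises.

Valid.


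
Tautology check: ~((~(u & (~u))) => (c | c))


Build the truth table over {c, u}:
c | u | φ
---------
False | False | True
True | False | False
False | True | True
True | True | False
Counterexample at row 2: with c=True, u=False, the formula is False.

No, it is not a tautology.


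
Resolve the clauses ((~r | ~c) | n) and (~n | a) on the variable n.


The clauses contain complementary literals n and ~n.
Resolution eliminates this pair and disjoins the remaining literals (merging duplicates).

((~r | ~c) | a)


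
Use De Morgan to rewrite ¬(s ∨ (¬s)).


De Morgan: the negation of a disjunction is the conjunction of the negations.
Distribute ¬ across ∨, flipping it to ∧, and negate each literal.

(¬s) ∧ s


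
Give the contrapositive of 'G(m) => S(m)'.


The contrapositive of (P → Q) is (¬Q → ¬P); it is logically equivalent to the original.
Here P = 'G(m)' and Q = 'S(m)'.

If not (S(m)), then not (G(m)).


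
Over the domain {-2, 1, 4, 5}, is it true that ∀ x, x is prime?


Evaluate the predicate on each element: -2:F, 1:F, 4:F, 5:T.
Counterexample x = -2 fails the predicate.

F


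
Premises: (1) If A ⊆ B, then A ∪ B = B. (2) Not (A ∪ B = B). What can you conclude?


Modus tollens: from (P → Q) and ¬Q, infer ¬P.
Q = 'A ∪ B = B' is denied; since P → Q, P must also fail.

Not (A ⊆ B).


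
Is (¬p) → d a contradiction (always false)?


Truth table over {d, p}:
d | p | φ
---------
F | F | F
T | F | T
F | T | T
T | T | T
Satisfying assignment at row 2: d=T, p=F gives T.

No, it is not a contradiction.


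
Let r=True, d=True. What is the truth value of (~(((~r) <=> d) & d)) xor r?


Substitute r=True, d=True:
~r = False
(~r) <=> d = False <=> True = False
((~r) <=> d) & d = False & True = False
~(((~r) <=> d) & d) = True
(~(((~r) <=> d) & d)) xor r = True xor True = False

False


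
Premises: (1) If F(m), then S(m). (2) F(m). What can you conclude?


Modus ponens: from (P → Q) and P, infer Q.
P = 'F(m)' is asserted, and P → Q holds, so Q follows.

S(m).


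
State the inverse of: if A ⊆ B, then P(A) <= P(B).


The inverse of (P → Q) is (¬P → ¬Q). It is equivalent to the converse, not to the original.
Here P = 'A ⊆ B' and Q = 'P(A) <= P(B)'.

If not (A ⊆ B), then not (P(A) <= P(B)).


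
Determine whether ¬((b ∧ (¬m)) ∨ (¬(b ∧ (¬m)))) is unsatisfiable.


Truth table over {b, m}:
b | m | φ
---------
F | F | F
T | F | F
F | T | F
T | T | F
Every row is false.

Yes, it is a contradiction.


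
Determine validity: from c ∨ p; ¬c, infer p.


This matches the form of disjunctive syllogism: the conclusion follows in every model of the premises.

Valid.


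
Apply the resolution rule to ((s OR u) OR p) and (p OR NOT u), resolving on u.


The clauses contain complementary literals u and NOTu.
Resolution eliminates this pair and disjoins the remaining literals (merging duplicates).

(p OR s)


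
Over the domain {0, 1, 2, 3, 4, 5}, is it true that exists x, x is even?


Evaluate the predicate on each element: 0:True, 1:False, 2:True, 3:False, 4:True, 5:False.
Witness x = 0 satisfies the predicate.

True


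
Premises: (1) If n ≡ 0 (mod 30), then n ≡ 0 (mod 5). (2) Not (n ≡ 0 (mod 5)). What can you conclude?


Modus tollens: from (P → Q) and ¬Q, infer ¬P.
Q = 'n ≡ 0 (mod 5)' is denied; since P → Q, P must also fail.

Not (n ≡ 0 (mod 30)).


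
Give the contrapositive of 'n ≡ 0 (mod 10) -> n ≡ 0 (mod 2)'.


The contrapositive of (P → Q) is (¬Q → ¬P); it is logically equivalent to the original.
Here P = 'n ≡ 0 (mod 10)' and Q = 'n ≡ 0 (mod 2)'.

If not (n ≡ 0 (mod 2)), then not (n ≡ 0 (mod 10)).


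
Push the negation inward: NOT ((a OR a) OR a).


De Morgan: the negation of a disjunction is the conjunction of the negations.
Distribute NOT across OR, flipping it to AND, and negate each literal.

((NOT a) AND (NOT a)) AND (NOT a)


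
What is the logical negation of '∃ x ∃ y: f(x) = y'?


Negation flips each quantifier (∀↔∃) and negates the inner predicate.
¬(∃ x ∃ y: φ) = ∀ x ∀ y: ¬φ.

∀ x ∀ y: ¬(f(x) = y)


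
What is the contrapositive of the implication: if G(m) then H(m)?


The contrapositive of (P → Q) is (¬Q → ¬P); it is logically equivalent to the original.
Here P = 'G(m)' and Q = 'H(m)'.

If not (H(m)), then not (G(m)).


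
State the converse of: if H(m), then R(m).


The converse of (P → Q) is (Q → P). It is not in general equivalent to the original.
Here P = 'H(m)' and Q = 'R(m)'.

If R(m), then H(m).


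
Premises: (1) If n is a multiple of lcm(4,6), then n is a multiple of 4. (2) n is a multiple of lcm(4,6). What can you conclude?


Modus ponens: from (P → Q) and P, infer Q.
P = 'n is a multiple of lcm(4,6)' is asserted, and P → Q holds, so Q follows.

n is a multiple of 4.


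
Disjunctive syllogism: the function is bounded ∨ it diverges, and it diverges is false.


Disjunctive syllogism: from (P ∨ Q) and ¬P, infer Q.
One disjunct, 'it diverges', is ruled out; the other must hold.

the function is bounded


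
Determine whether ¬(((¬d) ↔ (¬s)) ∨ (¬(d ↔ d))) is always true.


Build the truth table over {d, s}:
d | s | φ
---------
F | F | F
T | F | T
F | T | T
T | T | F
Counterexample at row 1: with d=F, s=F, the formula is F.

No, it is not a tautology.


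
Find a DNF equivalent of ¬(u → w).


Step 1: Rewrite implication then negate: ¬(¬u ∨ w) = u ∧ ¬w.

u ∧ (¬w)


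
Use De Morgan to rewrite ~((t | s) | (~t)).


De Morgan: the negation of a disjunction is the conjunction of the negations.
Distribute ~ across |, flipping it to &, and negate each literal.

((~t) & (~s)) & t


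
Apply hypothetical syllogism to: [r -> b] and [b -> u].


Hypothetical syllogism: from (P → Q) and (Q → R), infer (P → R).
Chain the two implications through the shared middle term 'b'.

r -> u


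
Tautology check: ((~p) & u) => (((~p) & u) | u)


Build the truth table over {p, u}:
p | u | φ
---------
False | False | True
True | False | True
False | True | True
True | True | True
Every row evaluates to true.

Yes, it is a tautology.


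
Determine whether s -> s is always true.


Build the truth table over {s}:
s | φ
-----
F | T
T | T
Every row evaluates to true.

Yes, it is a tautology.


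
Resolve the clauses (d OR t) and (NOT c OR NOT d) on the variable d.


The clauses contain complementary literals d and NOTd.
Resolution eliminates this pair and disjoins the remaining literals (merging duplicates).

(t OR NOT c)


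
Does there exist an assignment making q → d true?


Search for a satisfying assignment over {d, q}.
Try d=F, q=F: the formula evaluates to T.
A satisfying assignment exists.

Satisfiable.


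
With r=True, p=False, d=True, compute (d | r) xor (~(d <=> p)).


Substitute r=True, p=False, d=True:
d | r = True | True = True
d <=> p = True <=> False = False
~(d <=> p) = True
(d | r) xor (~(d <=> p)) = True xor True = False

False


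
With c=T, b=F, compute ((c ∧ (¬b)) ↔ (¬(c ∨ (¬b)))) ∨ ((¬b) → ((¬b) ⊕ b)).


Substitute c=T, b=F:
… (earlier sub-steps elided)
c ∧ (¬b) = T ∧ T = T
¬b = T
c ∨ (¬b) = T ∨ T = T
¬(c ∨ (¬b)) = F
(c ∧ (¬b)) ↔ (¬(c ∨ (¬b))) = T ↔ F = F
¬b = T
¬b = T
(¬b) ⊕ b = T ⊕ F = T
(¬b) → ((¬b) ⊕ b) = T → T = T
((c ∧ (¬b)) ↔ (¬(c ∨ (¬b)))) ∨ ((¬b) → ((¬b) ⊕ b)) = F ∨ T = T

T


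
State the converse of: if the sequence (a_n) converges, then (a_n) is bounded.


The converse of (P → Q) is (Q → P). It is not in general equivalent to the original.
Here P = 'the sequence (a_n) converges' and Q = '(a_n) is bounded'.

If (a_n) is bounded, then the sequence (a_n) converges.


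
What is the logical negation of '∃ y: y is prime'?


¬(∀ x: φ) = ∃ x: ¬φ, and ¬(∃ x: φ) = ∀ x: ¬φ.
Apply to the existential statement.

∀ y: ¬(y is prime)


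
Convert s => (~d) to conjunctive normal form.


Step 1: Rewrite s → (¬d) as ¬s ∨ (¬d).

(~s) | (~d)


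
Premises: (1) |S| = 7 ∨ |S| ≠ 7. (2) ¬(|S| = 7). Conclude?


Disjunctive syllogism: from (P ∨ Q) and ¬P, infer Q.
One disjunct, '|S| = 7', is ruled out; the other must hold.

|S| ≠ 7


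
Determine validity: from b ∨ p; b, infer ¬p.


This is affirming a disjunct (fallacy). There exist truth assignments where the premises are all true but the conclusion is false.

Invalid.


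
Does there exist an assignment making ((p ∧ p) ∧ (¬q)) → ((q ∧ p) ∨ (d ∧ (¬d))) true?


Search for a satisfying assignment over {d, p, q}.
Try d=F, p=F, q=F: the formula evaluates to T.
A satisfying assignment exists.

Satisfiable.


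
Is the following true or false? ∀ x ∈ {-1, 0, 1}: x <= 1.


Evaluate the predicate on each element: -1:T, 0:T, 1:T.
Every element satisfies the predicate.

T


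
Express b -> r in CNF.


Step 1: Rewrite b → r as ¬b ∨ r.

(NOT b) OR r


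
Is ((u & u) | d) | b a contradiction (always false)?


Truth table over {b, d, u}:
b | d | u | φ
-------------
False | False | False | False
True | False | False | True
False | True | False | True
True | True | False | True
False | False | True | True
True | False | True | True
False | True | True | True
True | True | True | True
Satisfying assignment at row 2: b=True, d=False, u=False gives True.

No, it is not a contradiction.


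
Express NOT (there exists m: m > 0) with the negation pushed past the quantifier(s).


¬(for all x: φ) = there exists x: ¬φ, and ¬(there exists x: φ) = for all x: ¬φ.
Apply to the existential statement.

for all m: NOT(m > 0)


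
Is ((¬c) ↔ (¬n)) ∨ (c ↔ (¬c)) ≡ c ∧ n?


Compare truth tables:
c | n | φ | ψ
-------------
F | F | T | F
T | F | F | F
F | T | F | F
T | T | T | T
They differ at row 1 (c=F, n=F): φ=T but ψ=F.

No, they are not logically equivalent.


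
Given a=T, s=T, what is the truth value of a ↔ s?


Biconditional is true when both operands have the same truth value.
Substitute: a=T, s=T.
T ↔ T evaluates to T.

T


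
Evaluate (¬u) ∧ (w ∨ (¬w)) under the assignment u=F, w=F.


Substitute u=F, w=F:
¬u = T
¬w = T
w ∨ (¬w) = F ∨ T = T
(¬u) ∧ (w ∨ (¬w)) = T ∧ T = T

T


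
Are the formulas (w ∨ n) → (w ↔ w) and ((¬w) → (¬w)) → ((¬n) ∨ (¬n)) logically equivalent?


Compare truth tables:
n | w | φ | ψ
-------------
F | F | T | T
T | F | T | F
F | T | T | T
T | T | T | F
They differ at row 2 (n=T, w=F): φ=T but ψ=F.

No, they are not logically equivalent.


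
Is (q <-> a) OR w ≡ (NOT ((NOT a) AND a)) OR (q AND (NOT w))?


Compare truth tables:
a | q | w | φ | ψ
-----------------
F | F | F | T | T
T | F | F | F | T
F | T | F | F | T
T | T | F | T | T
F | F | T | T | T
T | F | T | T | T
F | T | T | T | T
T | T | T | T | T
They differ at row 2 (a=T, q=F, w=F): φ=F but ψ=T.

No, they are not logically equivalent.


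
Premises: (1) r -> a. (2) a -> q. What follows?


Hypothetical syllogism: from (P → Q) and (Q → R), infer (P → R).
Chain the two implications through the shared middle term 'a'.

r -> q


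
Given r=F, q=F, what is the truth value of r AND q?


Conjunction is true only when both operands are true.
Substitute: r=F, q=F.
F AND F evaluates to F.

F


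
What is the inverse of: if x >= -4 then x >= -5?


The inverse of (P → Q) is (¬P → ¬Q). It is equivalent to the converse, not to the original.
Here P = 'x >= -4' and Q = 'x >= -5'.

If not (x >= -4), then not (x >= -5).


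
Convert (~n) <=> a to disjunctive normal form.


Step 1: (¬n) ↔ a is true exactly when both agree: ((¬n) ∧ a) ∨ (¬(¬n) ∧ ¬a).
Step 2: Eliminate any double negations (¬¬X = X).

((~n) & a) | (n & (~a))


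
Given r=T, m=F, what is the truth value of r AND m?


Conjunction is true only when both operands are true.
Substitute: r=T, m=F.
T AND F evaluates to F.

F


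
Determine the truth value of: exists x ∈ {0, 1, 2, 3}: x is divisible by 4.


Evaluate the predicate on each element: 0:True, 1:False, 2:False, 3:False.
Witness x = 0 satisfies the predicate.

True


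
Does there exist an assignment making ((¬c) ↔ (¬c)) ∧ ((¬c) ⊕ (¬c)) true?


Check all 2 assignments over {c}:
c | φ
-----
F | F
T | F
No assignment makes the formula true.

Unsatisfiable.


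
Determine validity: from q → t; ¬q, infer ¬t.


This is denying the antecedent (fallacy). There exist truth assignments where the premises are all true but the conclusion is false.

Invalid.


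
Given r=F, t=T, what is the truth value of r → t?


Implication is false only when antecedent is true and consequent is false.
Substitute: r=F, t=T.
F → T evaluates to T.

T


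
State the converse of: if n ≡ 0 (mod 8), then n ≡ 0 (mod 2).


The converse of (P → Q) is (Q → P). It is not in general equivalent to the original.
Here P = 'n ≡ 0 (mod 8)' and Q = 'n ≡ 0 (mod 2)'.

If n ≡ 0 (mod 2), then n ≡ 0 (mod 8).


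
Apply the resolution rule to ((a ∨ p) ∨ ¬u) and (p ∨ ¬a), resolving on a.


The clauses contain complementary literals a and ¬a.
Resolution eliminates this pair and disjoins the remaining literals (merging duplicates).

(¬u ∨ p)


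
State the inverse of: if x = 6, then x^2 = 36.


The inverse of (P → Q) is (¬P → ¬Q). It is equivalent to the converse, not to the original.
Here P = 'x = 6' and Q = 'x^2 = 36'.

If not (x = 6), then not (x^2 = 36).


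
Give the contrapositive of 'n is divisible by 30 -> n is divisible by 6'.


The contrapositive of (P → Q) is (¬Q → ¬P); it is logically equivalent to the original.
Here P = 'n is divisible by 30' and Q = 'n is divisible by 6'.

If not (n is divisible by 6), then not (n is divisible by 30).


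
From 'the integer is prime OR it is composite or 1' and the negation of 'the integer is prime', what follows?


Disjunctive syllogism: from (P ∨ Q) and ¬P, infer Q.
One disjunct, 'the integer is prime', is ruled out; the other must hold.

it is composite or 1


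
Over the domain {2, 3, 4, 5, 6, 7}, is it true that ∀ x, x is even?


Evaluate the predicate on each element: 2:T, 3:F, 4:T, 5:F, 6:T, 7:F.
Counterexample x = 3 fails the predicate.

F


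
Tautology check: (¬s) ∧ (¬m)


Build the truth table over {m, s}:
m | s | φ
---------
F | F | T
T | F | F
F | T | F
T | T | F
Counterexample at row 2: with m=T, s=F, the formula is F.

No, it is not a tautology.


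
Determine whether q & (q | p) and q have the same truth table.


Compare truth tables:
p | q | φ | ψ
-------------
False | False | False | False
True | False | False | False
False | True | True | True
True | True | True | True
The columns φ and ψ agree on every row.

Yes, they are logically equivalent.


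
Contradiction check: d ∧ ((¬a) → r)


Truth table over {a, d, r}:
a | d | r | φ
-------------
F | F | F | F
T | F | F | F
F | T | F | F
T | T | F | T
F | F | T | F
T | F | T | F
F | T | T | T
T | T | T | T
Satisfying assignment at row 4: a=T, d=T, r=F gives T.

No, it is not a contradiction.


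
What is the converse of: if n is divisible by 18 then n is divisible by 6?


The converse of (P → Q) is (Q → P). It is not in general equivalent to the original.
Here P = 'n is divisible by 18' and Q = 'n is divisible by 6'.

If n is divisible by 6, then n is divisible by 18.


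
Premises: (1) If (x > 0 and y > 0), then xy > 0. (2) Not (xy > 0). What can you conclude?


Modus tollens: from (P → Q) and ¬Q, infer ¬P.
Q = 'xy > 0' is denied; since P → Q, P must also fail.

Not ((x > 0 and y > 0)).


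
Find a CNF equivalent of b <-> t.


Step 1: Rewrite b ↔ t as (b → t) ∧ (t → b).
Step 2: Rewrite each implication as a disjunction.

((NOT b) OR t) AND ((NOT t) OR b)


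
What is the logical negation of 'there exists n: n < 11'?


¬(for all x: φ) = there exists x: ¬φ, and ¬(there exists x: φ) = for all x: ¬φ.
Apply to the existential statement.

for all n: NOT(n < 11)


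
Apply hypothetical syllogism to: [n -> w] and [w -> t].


Hypothetical syllogism: from (P → Q) and (Q → R), infer (P → R).
Chain the two implications through the shared middle term 'w'.

n -> t


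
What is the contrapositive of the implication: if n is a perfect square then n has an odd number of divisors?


The contrapositive of (P → Q) is (¬Q → ¬P); it is logically equivalent to the original.
Here P = 'n is a perfect square' and Q = 'n has an odd number of divisors'.

If not (n has an odd number of divisors), then not (n is a perfect square).


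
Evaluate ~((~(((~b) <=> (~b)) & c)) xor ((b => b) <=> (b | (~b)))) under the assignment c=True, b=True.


Substitute c=True, b=True:
… (earlier sub-steps elided)
~b = False
(~b) <=> (~b) = False <=> False = True
((~b) <=> (~b)) & c = True & True = True
~(((~b) <=> (~b)) & c) = False
b => b = True => True = True
~b = False
b | (~b) = True | False = True
(b => b) <=> (b | (~b)) = True <=> True = True
(~(((~b) <=> (~b)) & c)) xor ((b => b) <=> (b | (~b))) = False xor True = True
~((~(((~b) <=> (~b)) & c)) xor ((b => b) <=> (b | (~b)))) = False

False


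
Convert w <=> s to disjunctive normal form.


Step 1: w ↔ s is true exactly when both agree: (w ∧ s) ∨ (¬w ∧ ¬s).

(w & s) | ((~w) & (~s))


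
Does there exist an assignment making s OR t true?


Search for a satisfying assignment over {s, t}.
Try s=T, t=F: the formula evaluates to T.
A satisfying assignment exists.

Satisfiable.


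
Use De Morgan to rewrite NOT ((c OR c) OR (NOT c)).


De Morgan: the negation of a disjunction is the conjunction of the negations.
Distribute NOT across OR, flipping it to AND, and negate each literal.

((NOT c) AND (NOT c)) AND c


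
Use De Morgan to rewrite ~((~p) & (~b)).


De Morgan: the negation of a conjunction is the disjunction of the negations.
Distribute ~ across &, flipping it to |, and negate each literal.

p | b
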